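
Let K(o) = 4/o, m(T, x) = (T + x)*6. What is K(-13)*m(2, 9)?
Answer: -264/13 ≈ -20.308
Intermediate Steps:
m(T, x) = 6*T + 6*x
K(-13)*m(2, 9) = (4/(-13))*(6*2 + 6*9) = (4*(-1/13))*(12 + 54) = -4/13*66 = -264/13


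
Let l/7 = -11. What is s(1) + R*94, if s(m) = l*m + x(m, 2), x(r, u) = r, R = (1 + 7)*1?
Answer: 676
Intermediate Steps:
R = 8 (R = 8*1 = 8)
l = -77 (l = 7*(-11) = -77)
s(m) = -76*m (s(m) = -77*m + m = -76*m)
s(1) + R*94 = -76*1 + 8*94 = -76 + 752 = 676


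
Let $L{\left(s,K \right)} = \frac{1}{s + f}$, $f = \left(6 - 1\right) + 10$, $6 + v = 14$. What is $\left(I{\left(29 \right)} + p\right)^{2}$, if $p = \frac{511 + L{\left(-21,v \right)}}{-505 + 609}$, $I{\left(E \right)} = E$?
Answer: $\frac{447787921}{389376} \approx 1150.0$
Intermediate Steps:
$v = 8$ ($v = -6 + 14 = 8$)
$f = 15$ ($f = 5 + 10 = 15$)
$L{\left(s,K \right)} = \frac{1}{15 + s}$ ($L{\left(s,K \right)} = \frac{1}{s + 15} = \frac{1}{15 + s}$)
$p = \frac{3065}{624}$ ($p = \frac{511 + \frac{1}{15 - 21}}{-505 + 609} = \frac{511 + \frac{1}{-6}}{104} = \left(511 - \frac{1}{6}\right) \frac{1}{104} = \frac{3065}{6} \cdot \frac{1}{104} = \frac{3065}{624} \approx 4.9119$)
$\left(I{\left(29 \right)} + p\right)^{2} = \left(29 + \frac{3065}{624}\right)^{2} = \left(\frac{21161}{624}\right)^{2} = \frac{447787921}{389376}$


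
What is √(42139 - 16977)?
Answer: √25162 ≈ 158.63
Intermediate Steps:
√(42139 - 16977) = √25162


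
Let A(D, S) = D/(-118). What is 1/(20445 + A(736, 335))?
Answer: 59/1205887 ≈ 4.8927e-5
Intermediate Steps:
A(D, S) = -D/118 (A(D, S) = D*(-1/118) = -D/118)
1/(20445 + A(736, 335)) = 1/(20445 - 1/118*736) = 1/(20445 - 368/59) = 1/(1205887/59) = 59/1205887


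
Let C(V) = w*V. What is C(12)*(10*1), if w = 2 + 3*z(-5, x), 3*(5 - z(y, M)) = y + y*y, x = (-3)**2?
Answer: -360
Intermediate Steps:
x = 9
z(y, M) = 5 - y/3 - y**2/3 (z(y, M) = 5 - (y + y*y)/3 = 5 - (y + y**2)/3 = 5 + (-y/3 - y**2/3) = 5 - y/3 - y**2/3)
w = -3 (w = 2 + 3*(5 - 1/3*(-5) - 1/3*(-5)**2) = 2 + 3*(5 + 5/3 - 1/3*25) = 2 + 3*(5 + 5/3 - 25/3) = 2 + 3*(-5/3) = 2 - 5 = -3)
C(V) = -3*V
C(12)*(10*1) = (-3*12)*(10*1) = -36*10 = -360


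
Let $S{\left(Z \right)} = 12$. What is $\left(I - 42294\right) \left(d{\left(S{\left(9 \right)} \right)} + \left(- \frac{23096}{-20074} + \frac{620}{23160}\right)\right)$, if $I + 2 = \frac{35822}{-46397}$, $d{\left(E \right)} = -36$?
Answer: $\frac{132379468814651525}{89877530977} \approx 1.4729 \cdot 10^{6}$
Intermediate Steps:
$I = - \frac{128616}{46397}$ ($I = -2 + \frac{35822}{-46397} = -2 + 35822 \left(- \frac{1}{46397}\right) = -2 - \frac{35822}{46397} = - \frac{128616}{46397} \approx -2.7721$)
$\left(I - 42294\right) \left(d{\left(S{\left(9 \right)} \right)} + \left(- \frac{23096}{-20074} + \frac{620}{23160}\right)\right) = \left(- \frac{128616}{46397} - 42294\right) \left(-36 + \left(- \frac{23096}{-20074} + \frac{620}{23160}\right)\right) = - \frac{1962443334 \left(-36 + \left(\left(-23096\right) \left(- \frac{1}{20074}\right) + 620 \cdot \frac{1}{23160}\right)\right)}{46397} = - \frac{1962443334 \left(-36 + \left(\frac{11548}{10037} + \frac{31}{1158}\right)\right)}{46397} = - \frac{1962443334 \left(-36 + \frac{13683731}{11622846}\right)}{46397} = \left(- \frac{1962443334}{46397}\right) \left(- \frac{404738725}{11622846}\right) = \frac{132379468814651525}{89877530977}$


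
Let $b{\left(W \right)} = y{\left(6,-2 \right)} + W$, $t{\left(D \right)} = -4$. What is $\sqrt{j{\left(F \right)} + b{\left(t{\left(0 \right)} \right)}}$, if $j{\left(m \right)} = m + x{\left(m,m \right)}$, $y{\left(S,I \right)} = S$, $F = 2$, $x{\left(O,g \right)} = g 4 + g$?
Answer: $\sqrt{14} \approx 3.7417$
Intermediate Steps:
$x{\left(O,g \right)} = 5 g$ ($x{\left(O,g \right)} = 4 g + g = 5 g$)
$j{\left(m \right)} = 6 m$ ($j{\left(m \right)} = m + 5 m = 6 m$)
$b{\left(W \right)} = 6 + W$
$\sqrt{j{\left(F \right)} + b{\left(t{\left(0 \right)} \right)}} = \sqrt{6 \cdot 2 + \left(6 - 4\right)} = \sqrt{12 + 2} = \sqrt{14}$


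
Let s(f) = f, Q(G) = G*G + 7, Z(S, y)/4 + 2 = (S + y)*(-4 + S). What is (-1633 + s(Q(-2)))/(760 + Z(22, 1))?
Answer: -811/1204 ≈ -0.67359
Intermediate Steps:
Z(S, y) = -8 + 4*(-4 + S)*(S + y) (Z(S, y) = -8 + 4*((S + y)*(-4 + S)) = -8 + 4*((-4 + S)*(S + y)) = -8 + 4*(-4 + S)*(S + y))
Q(G) = 7 + G² (Q(G) = G² + 7 = 7 + G²)
(-1633 + s(Q(-2)))/(760 + Z(22, 1)) = (-1633 + (7 + (-2)²))/(760 + (-8 - 16*22 - 16*1 + 4*22² + 4*22*1)) = (-1633 + (7 + 4))/(760 + (-8 - 352 - 16 + 4*484 + 88)) = (-1633 + 11)/(760 + (-8 - 352 - 16 + 1936 + 88)) = -1622/(760 + 1648) = -1622/2408 = -1622*1/2408 = -811/1204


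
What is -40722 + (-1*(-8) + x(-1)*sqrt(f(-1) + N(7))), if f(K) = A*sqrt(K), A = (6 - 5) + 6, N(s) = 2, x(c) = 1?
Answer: -40714 + sqrt(2 + 7*I) ≈ -40712.0 + 1.6248*I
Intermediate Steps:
A = 7 (A = 1 + 6 = 7)
f(K) = 7*sqrt(K)
-40722 + (-1*(-8) + x(-1)*sqrt(f(-1) + N(7))) = -40722 + (-1*(-8) + 1*sqrt(7*sqrt(-1) + 2)) = -40722 + (8 + 1*sqrt(7*I + 2)) = -40722 + (8 + 1*sqrt(2 + 7*I)) = -40722 + (8 + sqrt(2 + 7*I)) = -40714 + sqrt(2 + 7*I)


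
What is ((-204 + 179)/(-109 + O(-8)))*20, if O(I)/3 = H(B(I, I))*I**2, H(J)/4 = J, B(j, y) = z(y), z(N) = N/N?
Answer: -500/659 ≈ -0.75873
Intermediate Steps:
z(N) = 1
B(j, y) = 1
H(J) = 4*J
O(I) = 12*I**2 (O(I) = 3*((4*1)*I**2) = 3*(4*I**2) = 12*I**2)
((-204 + 179)/(-109 + O(-8)))*20 = ((-204 + 179)/(-109 + 12*(-8)**2))*20 = -25/(-109 + 12*64)*20 = -25/(-109 + 768)*20 = -25/659*20 = -500/659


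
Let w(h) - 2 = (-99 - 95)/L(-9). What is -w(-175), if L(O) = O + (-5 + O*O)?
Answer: 60/67 ≈ 0.89552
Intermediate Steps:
L(O) = -5 + O + O**2 (L(O) = O + (-5 + O**2) = -5 + O + O**2)
w(h) = -60/67 (w(h) = 2 + (-99 - 95)/(-5 - 9 + (-9)**2) = 2 - 194/(-5 - 9 + 81) = 2 - 194/67 = -60/67)
-w(-175) = -1*(-60/67) = 60/67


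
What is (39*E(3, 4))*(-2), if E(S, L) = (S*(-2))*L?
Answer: 1872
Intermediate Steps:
E(S, L) = -2*L*S (E(S, L) = (-2*S)*L = -2*L*S)
(39*E(3, 4))*(-2) = (39*(-2*4*3))*(-2) = (39*(-24))*(-2) = -936*(-2) = 1872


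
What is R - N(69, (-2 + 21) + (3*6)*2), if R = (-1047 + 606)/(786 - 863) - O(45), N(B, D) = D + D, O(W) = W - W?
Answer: -1147/11 ≈ -104.27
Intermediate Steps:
O(W) = 0
N(B, D) = 2*D
R = 63/11 (R = (-1047 + 606)/(786 - 863) - 1*0 = -441/(-77) + 0 = -441*(-1/77) + 0 = 63/11 + 0 = 63/11 ≈ 5.7273)
R - N(69, (-2 + 21) + (3*6)*2) = 63/11 - 2*((-2 + 21) + (3*6)*2) = 63/11 - 2*(19 + 18*2) = 63/11 - 2*(19 + 36) = 63/11 - 2*55 = 63/11 - 1*110 = 63/11 - 110 = -1147/11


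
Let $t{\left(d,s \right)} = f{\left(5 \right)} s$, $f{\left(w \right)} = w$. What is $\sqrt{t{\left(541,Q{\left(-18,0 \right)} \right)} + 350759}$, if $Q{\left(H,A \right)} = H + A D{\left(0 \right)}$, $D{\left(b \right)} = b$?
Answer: $\sqrt{350669} \approx 592.17$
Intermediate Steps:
$Q{\left(H,A \right)} = H$ ($Q{\left(H,A \right)} = H + A 0 = H + 0 = H$)
$t{\left(d,s \right)} = 5 s$
$\sqrt{t{\left(541,Q{\left(-18,0 \right)} \right)} + 350759} = \sqrt{5 \left(-18\right) + 350759} = \sqrt{-90 + 350759} = \sqrt{350669}$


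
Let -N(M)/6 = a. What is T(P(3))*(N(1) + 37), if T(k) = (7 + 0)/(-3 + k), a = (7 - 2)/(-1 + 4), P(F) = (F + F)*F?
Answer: 63/5 ≈ 12.600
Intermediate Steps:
P(F) = 2*F**2 (P(F) = (2*F)*F = 2*F**2)
a = 5/3 ≈ 1.6667
T(k) = 7/(-3 + k)
N(M) = -10 (N(M) = -6*5/3 = -10)
T(P(3))*(N(1) + 37) = (7/(-3 + 2*3**2))*(-10 + 37) = (7/(-3 + 2*9))*27 = (7/(-3 + 18))*27 = (7/15)*27 = 63/5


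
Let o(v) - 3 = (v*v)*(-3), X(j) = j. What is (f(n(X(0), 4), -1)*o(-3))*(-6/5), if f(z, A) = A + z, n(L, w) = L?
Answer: -144/5 ≈ -28.800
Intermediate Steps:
o(v) = 3 - 3*v² (o(v) = 3 + (v*v)*(-3) = 3 + v²*(-3) = 3 - 3*v²)
(f(n(X(0), 4), -1)*o(-3))*(-6/5) = ((-1 + 0)*(3 - 3*(-3)²))*(-6/5) = (-(3 - 3*9))*(-6*⅕) = -(3 - 27)*(-6/5) = -1*(-24)*(-6/5) = 24*(-6/5) = -144/5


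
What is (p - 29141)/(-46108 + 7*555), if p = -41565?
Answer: 70706/42223 ≈ 1.6746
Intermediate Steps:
(p - 29141)/(-46108 + 7*555) = (-41565 - 29141)/(-46108 + 7*555) = -70706/(-46108 + 3885) = -70706/(-42223) = -70706*(-1/42223) = 70706/42223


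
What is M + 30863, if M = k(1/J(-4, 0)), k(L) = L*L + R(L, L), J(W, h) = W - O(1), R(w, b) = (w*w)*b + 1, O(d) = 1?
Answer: 3858004/125 ≈ 30864.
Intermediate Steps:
R(w, b) = 1 + b*w**2 (R(w, b) = w**2*b + 1 = b*w**2 + 1 = 1 + b*w**2)
J(W, h) = -1 + W (J(W, h) = W - 1*1 = W - 1 = -1 + W)
k(L) = 1 + L**2 + L**3 (k(L) = L*L + (1 + L*L**2) = L**2 + (1 + L**3) = 1 + L**2 + L**3)
M = 129/125 (M = 1 + (1/(-1 - 4))**2 + (1/(-1 - 4))**3 = 1 + (1/(-5))**2 + (1/(-5))**3 = 1 + (-1/5)**2 + (-1/5)**3 = 1 + 1/25 - 1/125 = 129/125 ≈ 1.0320)
M + 30863 = 129/125 + 30863 = 3858004/125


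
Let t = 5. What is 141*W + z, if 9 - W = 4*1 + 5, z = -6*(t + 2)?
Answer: -42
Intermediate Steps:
z = -42 (z = -6*(5 + 2) = -6*7 = -42)
W = 0 (W = 9 - (4*1 + 5) = 9 - (4 + 5) = 9 - 1*9 = 9 - 9 = 0)
141*W + z = 141*0 - 42 = 0 - 42 = -42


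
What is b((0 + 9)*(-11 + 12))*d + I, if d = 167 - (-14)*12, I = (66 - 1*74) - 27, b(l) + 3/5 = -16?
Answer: -5596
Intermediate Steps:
b(l) = -83/5 (b(l) = -⅗ - 16 = -83/5)
I = -35 (I = (66 - 74) - 27 = -8 - 27 = -35)
d = 335 (d = 167 - 1*(-168) = 167 + 168 = 335)
b((0 + 9)*(-11 + 12))*d + I = -83/5*335 - 35 = -5561 - 35 = -5596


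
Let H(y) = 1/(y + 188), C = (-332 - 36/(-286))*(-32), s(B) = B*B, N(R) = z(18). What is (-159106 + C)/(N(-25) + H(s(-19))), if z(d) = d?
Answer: -11657192598/1413269 ≈ -8248.4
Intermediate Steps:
N(R) = 18
s(B) = B**2
C = 1518656/143 (C = (-332 - 36*(-1/286))*(-32) = (-332 + 18/143)*(-32) = -47458/143*(-32) = 1518656/143 ≈ 10620.)
H(y) = 1/(188 + y)
(-159106 + C)/(N(-25) + H(s(-19))) = (-159106 + 1518656/143)/(18 + 1/(188 + (-19)**2)) = -21233502/(143*(18 + 1/(188 + 361))) = -21233502/(143*(18 + 1/549)) = -21233502/(143*9883/549) = -21233502/143*549/9883 = -11657192598/1413269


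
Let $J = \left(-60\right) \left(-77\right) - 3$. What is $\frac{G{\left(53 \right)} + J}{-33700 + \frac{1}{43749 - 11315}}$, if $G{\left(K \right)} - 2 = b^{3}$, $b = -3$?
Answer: $- \frac{148936928}{1093025799} \approx -0.13626$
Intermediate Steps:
$J = 4617$ ($J = 4620 - 3 = 4617$)
$G{\left(K \right)} = -25$ ($G{\left(K \right)} = 2 + \left(-3\right)^{3} = 2 - 27 = -25$)
$\frac{G{\left(53 \right)} + J}{-33700 + \frac{1}{43749 - 11315}} = \frac{-25 + 4617}{-33700 + \frac{1}{43749 - 11315}} = \frac{4592}{-33700 + \frac{1}{32434}} = \frac{4592}{- \frac{1093025799}{32434}} = 4592 \left(- \frac{32434}{1093025799}\right) = - \frac{148936928}{1093025799}$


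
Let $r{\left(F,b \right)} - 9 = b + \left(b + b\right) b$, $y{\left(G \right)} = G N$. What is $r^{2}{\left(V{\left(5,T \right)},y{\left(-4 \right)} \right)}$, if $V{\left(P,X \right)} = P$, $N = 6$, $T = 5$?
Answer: $1292769$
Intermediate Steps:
$y{\left(G \right)} = 6 G$ ($y{\left(G \right)} = G 6 = 6 G$)
$r{\left(F,b \right)} = 9 + b + 2 b^{2}$ ($r{\left(F,b \right)} = 9 + \left(b + \left(b + b\right) b\right) = 9 + \left(b + 2 b b\right) = 9 + \left(b + 2 b^{2}\right) = 9 + b + 2 b^{2}$)
$r^{2}{\left(V{\left(5,T \right)},y{\left(-4 \right)} \right)} = \left(9 + 6 \left(-4\right) + 2 \left(6 \left(-4\right)\right)^{2}\right)^{2} = \left(9 - 24 + 2 \left(-24\right)^{2}\right)^{2} = \left(9 - 24 + 2 \cdot 576\right)^{2} = \left(9 - 24 + 1152\right)^{2} = 1137^{2} = 1292769$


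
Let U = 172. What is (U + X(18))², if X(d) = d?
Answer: 36100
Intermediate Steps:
(U + X(18))² = (172 + 18)² = 190² = 36100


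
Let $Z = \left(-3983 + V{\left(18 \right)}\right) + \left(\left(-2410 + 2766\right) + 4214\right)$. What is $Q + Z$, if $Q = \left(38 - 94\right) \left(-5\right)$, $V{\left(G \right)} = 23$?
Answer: $890$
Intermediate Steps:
$Z = 610$ ($Z = \left(-3983 + 23\right) + \left(\left(-2410 + 2766\right) + 4214\right) = -3960 + \left(356 + 4214\right) = -3960 + 4570 = 610$)
$Q = 280$ ($Q = \left(-56\right) \left(-5\right) = 280$)
$Q + Z = 280 + 610 = 890$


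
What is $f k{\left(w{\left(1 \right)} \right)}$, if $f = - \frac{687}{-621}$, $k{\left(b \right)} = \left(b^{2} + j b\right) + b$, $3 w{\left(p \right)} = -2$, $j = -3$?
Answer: $\frac{3664}{1863} \approx 1.9667$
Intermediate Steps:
$w{\left(p \right)} = - \frac{2}{3}$ ($w{\left(p \right)} = \frac{1}{3} \left(-2\right) = - \frac{2}{3}$)
$k{\left(b \right)} = b^{2} - 2 b$ ($k{\left(b \right)} = \left(b^{2} - 3 b\right) + b = b^{2} - 2 b$)
$f = \frac{229}{207}$ ($f = \left(-687\right) \left(- \frac{1}{621}\right) = \frac{229}{207} \approx 1.1063$)
$f k{\left(w{\left(1 \right)} \right)} = \frac{229 \left(- \frac{2 \left(-2 - \frac{2}{3}\right)}{3}\right)}{207} = \frac{229 \left(\left(- \frac{2}{3}\right) \left(- \frac{8}{3}\right)\right)}{207} = \frac{229}{207} \cdot \frac{16}{9} = \frac{3664}{1863}$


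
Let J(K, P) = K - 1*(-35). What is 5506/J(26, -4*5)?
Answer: 5506/61 ≈ 90.262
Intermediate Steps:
J(K, P) = 35 + K (J(K, P) = K + 35 = 35 + K)
5506/J(26, -4*5) = 5506/(35 + 26) = 5506/61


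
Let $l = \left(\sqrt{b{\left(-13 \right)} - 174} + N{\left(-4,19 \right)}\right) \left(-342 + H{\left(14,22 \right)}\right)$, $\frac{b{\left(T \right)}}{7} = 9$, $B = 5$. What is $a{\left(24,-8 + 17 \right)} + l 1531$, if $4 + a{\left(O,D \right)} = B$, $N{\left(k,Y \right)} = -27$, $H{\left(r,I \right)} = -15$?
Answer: $14757310 - 546567 i \sqrt{111} \approx 1.4757 \cdot 10^{7} - 5.7584 \cdot 10^{6} i$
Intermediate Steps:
$b{\left(T \right)} = 63$ ($b{\left(T \right)} = 7 \cdot 9 = 63$)
$l = 9639 - 357 i \sqrt{111}$ ($l = \left(\sqrt{63 - 174} - 27\right) \left(-342 - 15\right) = \left(\sqrt{-111} - 27\right) \left(-357\right) = \left(i \sqrt{111} - 27\right) \left(-357\right) = \left(-27 + i \sqrt{111}\right) \left(-357\right) = 9639 - 357 i \sqrt{111} \approx 9639.0 - 3761.2 i$)
$a{\left(O,D \right)} = 1$ ($a{\left(O,D \right)} = -4 + 5 = 1$)
$a{\left(24,-8 + 17 \right)} + l 1531 = 1 + \left(9639 - 357 i \sqrt{111}\right) 1531 = 1 + \left(14757309 - 546567 i \sqrt{111}\right) = 14757310 - 546567 i \sqrt{111}$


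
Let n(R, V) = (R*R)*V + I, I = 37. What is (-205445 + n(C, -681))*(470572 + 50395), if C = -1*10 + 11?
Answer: -107365568063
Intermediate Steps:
C = 1 (C = -10 + 11 = 1)
n(R, V) = 37 + V*R² (n(R, V) = (R*R)*V + 37 = R²*V + 37 = V*R² + 37 = 37 + V*R²)
(-205445 + n(C, -681))*(470572 + 50395) = (-205445 + (37 - 681*1²))*(470572 + 50395) = (-205445 + (37 - 681*1))*520967 = (-205445 + (37 - 681))*520967 = (-205445 - 644)*520967 = -206089*520967 = -107365568063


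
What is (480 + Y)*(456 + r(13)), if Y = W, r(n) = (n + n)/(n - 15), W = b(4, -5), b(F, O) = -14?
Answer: 206438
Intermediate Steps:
W = -14
r(n) = 2*n/(-15 + n) (r(n) = (2*n)/(-15 + n) = 2*n/(-15 + n))
Y = -14
(480 + Y)*(456 + r(13)) = (480 - 14)*(456 + 2*13/(-15 + 13)) = 466*(456 + 2*13/(-2)) = 466*(456 + 2*13*(-½)) = 466*(456 - 13) = 466*443 = 206438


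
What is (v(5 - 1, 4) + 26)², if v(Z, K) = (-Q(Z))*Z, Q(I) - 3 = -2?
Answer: 484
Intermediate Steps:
Q(I) = 1 (Q(I) = 3 - 2 = 1)
v(Z, K) = -Z (v(Z, K) = (-1*1)*Z = -Z)
(v(5 - 1, 4) + 26)² = (-(5 - 1) + 26)² = (-1*4 + 26)² = (-4 + 26)² = 22² = 484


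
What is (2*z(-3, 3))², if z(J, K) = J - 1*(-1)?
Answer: 16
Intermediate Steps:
z(J, K) = 1 + J (z(J, K) = J + 1 = 1 + J)
(2*z(-3, 3))² = (2*(1 - 3))² = (2*(-2))² = (-4)² = 16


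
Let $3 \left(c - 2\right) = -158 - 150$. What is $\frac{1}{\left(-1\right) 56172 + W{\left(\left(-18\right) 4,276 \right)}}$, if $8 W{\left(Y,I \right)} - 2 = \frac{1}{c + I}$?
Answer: $- \frac{4208}{236370721} \approx -1.7803 \cdot 10^{-5}$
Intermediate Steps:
$c = - \frac{302}{3}$ ($c = 2 + \frac{-158 - 150}{3} = 2 + \frac{1}{3} \left(-308\right) = 2 - \frac{308}{3} = - \frac{302}{3} \approx -100.67$)
$W{\left(Y,I \right)} = \frac{1}{4} + \frac{1}{8 \left(- \frac{302}{3} + I\right)}$
$\frac{1}{\left(-1\right) 56172 + W{\left(\left(-18\right) 4,276 \right)}} = \frac{1}{\left(-1\right) 56172 + \frac{-601 + 6 \cdot 276}{8 \left(-302 + 3 \cdot 276\right)}} = \frac{1}{-56172 + \frac{-601 + 1656}{8 \left(-302 + 828\right)}} = \frac{1}{-56172 + \frac{1}{8} \cdot \frac{1}{526} \cdot 1055} = \frac{1}{-56172 + \frac{1055}{4208}} = \frac{1}{- \frac{236370721}{4208}} = - \frac{4208}{236370721}$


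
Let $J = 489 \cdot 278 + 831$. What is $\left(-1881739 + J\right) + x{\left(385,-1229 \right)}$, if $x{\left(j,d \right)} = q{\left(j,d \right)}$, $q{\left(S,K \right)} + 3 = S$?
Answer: $-1744584$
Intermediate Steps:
$q{\left(S,K \right)} = -3 + S$
$x{\left(j,d \right)} = -3 + j$
$J = 136773$ ($J = 135942 + 831 = 136773$)
$\left(-1881739 + J\right) + x{\left(385,-1229 \right)} = \left(-1881739 + 136773\right) + \left(-3 + 385\right) = -1744966 + 382 = -1744584$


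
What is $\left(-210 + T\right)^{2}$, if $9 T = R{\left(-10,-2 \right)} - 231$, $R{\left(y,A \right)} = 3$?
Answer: $\frac{498436}{9} \approx 55382.0$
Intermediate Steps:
$T = - \frac{76}{3}$ ($T = \frac{3 - 231}{9} = \frac{1}{9} \left(-228\right) = - \frac{76}{3} \approx -25.333$)
$\left(-210 + T\right)^{2} = \left(-210 - \frac{76}{3}\right)^{2} = \left(- \frac{706}{3}\right)^{2} = \frac{498436}{9}$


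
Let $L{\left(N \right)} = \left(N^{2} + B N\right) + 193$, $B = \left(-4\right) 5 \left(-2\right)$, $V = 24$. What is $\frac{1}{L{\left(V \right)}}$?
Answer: $\frac{1}{1729} \approx 0.00057837$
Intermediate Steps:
$B = 40$ ($B = \left(-20\right) \left(-2\right) = 40$)
$L{\left(N \right)} = 193 + N^{2} + 40 N$ ($L{\left(N \right)} = \left(N^{2} + 40 N\right) + 193 = 193 + N^{2} + 40 N$)
$\frac{1}{L{\left(V \right)}} = \frac{1}{193 + 24^{2} + 40 \cdot 24} = \frac{1}{193 + 576 + 960} = \frac{1}{1729}$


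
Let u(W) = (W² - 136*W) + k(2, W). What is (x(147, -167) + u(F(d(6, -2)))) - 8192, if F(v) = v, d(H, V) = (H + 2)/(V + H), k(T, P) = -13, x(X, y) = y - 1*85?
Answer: -8725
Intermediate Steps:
x(X, y) = -85 + y (x(X, y) = y - 85 = -85 + y)
d(H, V) = (2 + H)/(H + V)
u(W) = -13 + W² - 136*W (u(W) = (W² - 136*W) - 13 = -13 + W² - 136*W)
(x(147, -167) + u(F(d(6, -2)))) - 8192 = ((-85 - 167) + (-13 + ((2 + 6)/(6 - 2))² - 136*(2 + 6)/(6 - 2))) - 8192 = (-252 + (-13 + (8/4)² - 136*8/4)) - 8192 = (-252 + (-13 + ((¼)*8)² - 34*8)) - 8192 = (-252 + (-13 + 2² - 136*2)) - 8192 = (-252 + (-13 + 4 - 272)) - 8192 = (-252 - 281) - 8192 = -533 - 8192 = -8725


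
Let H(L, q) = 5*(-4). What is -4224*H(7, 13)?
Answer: 84480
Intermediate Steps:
H(L, q) = -20
-4224*H(7, 13) = -4224*(-20) = 84480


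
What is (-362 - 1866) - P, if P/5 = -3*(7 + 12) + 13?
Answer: -2008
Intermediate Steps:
P = -220 (P = 5*(-3*(7 + 12) + 13) = 5*(-3*19 + 13) = 5*(-57 + 13) = 5*(-44) = -220)
(-362 - 1866) - P = (-362 - 1866) - 1*(-220) = -2228 + 220 = -2008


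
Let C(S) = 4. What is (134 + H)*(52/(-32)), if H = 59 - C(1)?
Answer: -2457/8 ≈ -307.13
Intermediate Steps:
H = 55 (H = 59 - 1*4 = 59 - 4 = 55)
(134 + H)*(52/(-32)) = (134 + 55)*(52/(-32)) = 189*(52*(-1/32)) = 189*(-13/8) = -2457/8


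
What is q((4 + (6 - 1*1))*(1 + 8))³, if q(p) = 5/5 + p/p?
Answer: 8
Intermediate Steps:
q(p) = 2 (q(p) = 5*(⅕) + 1 = 1 + 1 = 2)
q((4 + (6 - 1*1))*(1 + 8))³ = 2³ = 8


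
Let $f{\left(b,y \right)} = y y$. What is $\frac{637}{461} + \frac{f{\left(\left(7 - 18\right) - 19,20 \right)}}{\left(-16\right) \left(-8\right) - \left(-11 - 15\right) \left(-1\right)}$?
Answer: $\frac{124687}{23511} \approx 5.3033$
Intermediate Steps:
$f{\left(b,y \right)} = y^{2}$
$\frac{637}{461} + \frac{f{\left(\left(7 - 18\right) - 19,20 \right)}}{\left(-16\right) \left(-8\right) - \left(-11 - 15\right) \left(-1\right)} = \frac{637}{461} + \frac{20^{2}}{\left(-16\right) \left(-8\right) - \left(-11 - 15\right) \left(-1\right)} = 637 \cdot \frac{1}{461} + \frac{400}{128 - \left(-26\right) \left(-1\right)} = \frac{637}{461} + \frac{400}{128 - 26} = \frac{637}{461} + \frac{400}{102} = \frac{637}{461} + 400 \cdot \frac{1}{102} = \frac{637}{461} + \frac{200}{51} = \frac{124687}{23511}$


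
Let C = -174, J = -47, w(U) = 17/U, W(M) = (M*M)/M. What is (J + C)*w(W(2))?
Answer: -3757/2 ≈ -1878.5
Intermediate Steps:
W(M) = M (W(M) = M²/M = M)
(J + C)*w(W(2)) = (-47 - 174)*(17/2) = -3757/2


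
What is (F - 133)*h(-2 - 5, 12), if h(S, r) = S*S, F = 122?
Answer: -539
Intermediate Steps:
h(S, r) = S²
(F - 133)*h(-2 - 5, 12) = (122 - 133)*(-2 - 5)² = -11*(-7)² = -11*49 = -539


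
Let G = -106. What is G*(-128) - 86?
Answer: 13482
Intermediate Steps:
G*(-128) - 86 = -106*(-128) - 86 = 13568 - 86 = 13482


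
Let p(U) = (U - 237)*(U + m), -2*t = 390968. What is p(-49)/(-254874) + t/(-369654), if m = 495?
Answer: 8081281220/7851266133 ≈ 1.0293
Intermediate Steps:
t = -195484 (t = -1/2*390968 = -195484)
p(U) = (-237 + U)*(495 + U) (p(U) = (U - 237)*(U + 495) = (-237 + U)*(495 + U))
p(-49)/(-254874) + t/(-369654) = (-117315 + (-49)**2 + 258*(-49))/(-254874) - 195484/(-369654) = (-117315 + 2401 - 12642)*(-1/254874) - 195484*(-1/369654) = -127556*(-1/254874) + 97742/184827 = 63778/127437 + 97742/184827 = 8081281220/7851266133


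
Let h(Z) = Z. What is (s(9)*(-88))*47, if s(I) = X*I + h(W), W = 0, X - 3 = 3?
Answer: -223344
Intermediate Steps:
X = 6 (X = 3 + 3 = 6)
s(I) = 6*I (s(I) = 6*I + 0 = 6*I)
(s(9)*(-88))*47 = ((6*9)*(-88))*47 = (54*(-88))*47 = -4752*47 = -223344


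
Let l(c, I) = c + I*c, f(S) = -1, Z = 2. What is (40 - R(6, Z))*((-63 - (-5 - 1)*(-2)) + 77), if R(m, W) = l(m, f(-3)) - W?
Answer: 84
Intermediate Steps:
R(m, W) = -W (R(m, W) = m*(1 - 1) - W = m*0 - W = 0 - W = -W)
(40 - R(6, Z))*((-63 - (-5 - 1)*(-2)) + 77) = (40 - (-1)*2)*((-63 - (-5 - 1)*(-2)) + 77) = (40 - 1*(-2))*((-63 - (-6)*(-2)) + 77) = (40 + 2)*((-63 - 1*12) + 77) = 42*((-63 - 12) + 77) = 42*(-75 + 77) = 42*2 = 84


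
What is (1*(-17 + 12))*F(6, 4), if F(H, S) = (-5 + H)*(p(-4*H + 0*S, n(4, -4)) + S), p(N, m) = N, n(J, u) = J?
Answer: 100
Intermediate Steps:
F(H, S) = (-5 + H)*(S - 4*H) (F(H, S) = (-5 + H)*((-4*H + 0*S) + S) = (-5 + H)*((-4*H + 0) + S) = (-5 + H)*(-4*H + S) = (-5 + H)*(S - 4*H))
(1*(-17 + 12))*F(6, 4) = (1*(-17 + 12))*(-5*4 - 4*6² + 20*6 + 6*4) = (1*(-5))*(-20 - 4*36 + 120 + 24) = -5*(-20 - 144 + 120 + 24) = -5*(-20) = 100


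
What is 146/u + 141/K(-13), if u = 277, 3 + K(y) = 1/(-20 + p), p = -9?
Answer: -1119805/24376 ≈ -45.939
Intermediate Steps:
K(y) = -88/29 (K(y) = -3 + 1/(-20 - 9) = -3 + 1/(-29) = -3 - 1/29 = -88/29)
146/u + 141/K(-13) = 146/277 + 141/(-88/29) = 146*(1/277) + 141*(-29/88) = 146/277 - 4089/88 = -1119805/24376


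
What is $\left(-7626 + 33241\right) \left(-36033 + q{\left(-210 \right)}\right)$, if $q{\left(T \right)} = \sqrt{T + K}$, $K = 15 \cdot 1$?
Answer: $-922985295 + 25615 i \sqrt{195} \approx -9.2299 \cdot 10^{8} + 3.5769 \cdot 10^{5} i$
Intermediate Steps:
$K = 15$
$q{\left(T \right)} = \sqrt{15 + T}$ ($q{\left(T \right)} = \sqrt{T + 15} = \sqrt{15 + T}$)
$\left(-7626 + 33241\right) \left(-36033 + q{\left(-210 \right)}\right) = \left(-7626 + 33241\right) \left(-36033 + \sqrt{15 - 210}\right) = 25615 \left(-36033 + \sqrt{-195}\right) = 25615 \left(-36033 + i \sqrt{195}\right) = -922985295 + 25615 i \sqrt{195}$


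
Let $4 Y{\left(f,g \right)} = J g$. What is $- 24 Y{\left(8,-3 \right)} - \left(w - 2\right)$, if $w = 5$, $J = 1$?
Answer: $15$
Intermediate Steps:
$Y{\left(f,g \right)} = \frac{g}{4}$ ($Y{\left(f,g \right)} = \frac{1 g}{4} = \frac{g}{4}$)
$- 24 Y{\left(8,-3 \right)} - \left(w - 2\right) = - 24 \cdot \frac{1}{4} \left(-3\right) - \left(5 - 2\right) = \left(-24\right) \left(- \frac{3}{4}\right) - 3 = 18 - 3 = 15$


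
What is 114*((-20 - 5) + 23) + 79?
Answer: -149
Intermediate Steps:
114*((-20 - 5) + 23) + 79 = 114*(-25 + 23) + 79 = 114*(-2) + 79 = -228 + 79 = -149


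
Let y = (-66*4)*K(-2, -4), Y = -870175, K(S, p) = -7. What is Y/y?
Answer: -870175/1848 ≈ -470.87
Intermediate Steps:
y = 1848 (y = -66*4*(-7) = -33*8*(-7) = -264*(-7) = 1848)
Y/y = -870175/1848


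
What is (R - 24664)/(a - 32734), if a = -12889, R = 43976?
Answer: -19312/45623 ≈ -0.42330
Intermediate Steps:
(R - 24664)/(a - 32734) = (43976 - 24664)/(-12889 - 32734) = 19312/(-45623) = 19312*(-1/45623) = -19312/45623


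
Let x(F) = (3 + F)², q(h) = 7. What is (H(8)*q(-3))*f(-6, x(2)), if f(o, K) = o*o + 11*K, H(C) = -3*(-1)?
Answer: 6531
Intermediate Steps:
H(C) = 3
f(o, K) = o² + 11*K
(H(8)*q(-3))*f(-6, x(2)) = (3*7)*((-6)² + 11*(3 + 2)²) = 21*(36 + 11*5²) = 21*(36 + 11*25) = 21*(36 + 275) = 21*311 = 6531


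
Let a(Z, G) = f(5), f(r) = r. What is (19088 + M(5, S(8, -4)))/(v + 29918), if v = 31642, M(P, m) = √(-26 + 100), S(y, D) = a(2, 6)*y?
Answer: 2386/7695 + √74/61560 ≈ 0.31021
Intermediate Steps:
a(Z, G) = 5
S(y, D) = 5*y
M(P, m) = √74
(19088 + M(5, S(8, -4)))/(v + 29918) = (19088 + √74)/(31642 + 29918) = (19088 + √74)/61560 = (19088 + √74)*(1/61560) = 2386/7695 + √74/61560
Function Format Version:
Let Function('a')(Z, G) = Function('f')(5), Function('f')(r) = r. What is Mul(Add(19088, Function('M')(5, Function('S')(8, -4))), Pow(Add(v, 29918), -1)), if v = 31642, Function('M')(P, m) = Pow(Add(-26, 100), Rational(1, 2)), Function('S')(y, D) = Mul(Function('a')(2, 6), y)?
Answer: Add(Rational(2386, 7695), Mul(Rational(1, 61560), Pow(74, Rational(1, 2)))) ≈ 0.31021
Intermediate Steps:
Function('a')(Z, G) = 5
Function('S')(y, D) = Mul(5, y)
Function('M')(P, m) = Pow(74, Rational(1, 2))
Mul(Add(19088, Function('M')(5, Function('S')(8, -4))), Pow(Add(v, 29918), -1)) = Mul(Add(19088, Pow(74, Rational(1, 2))), Pow(Add(31642, 29918), -1)) = Mul(Add(19088, Pow(74, Rational(1, 2))), Pow(61560, -1)) = Mul(Add(19088, Pow(74, Rational(1, 2))), Rational(1, 61560)) = Add(Rational(2386, 7695), Mul(Rational(1, 61560), Pow(74, Rational(1, 2))))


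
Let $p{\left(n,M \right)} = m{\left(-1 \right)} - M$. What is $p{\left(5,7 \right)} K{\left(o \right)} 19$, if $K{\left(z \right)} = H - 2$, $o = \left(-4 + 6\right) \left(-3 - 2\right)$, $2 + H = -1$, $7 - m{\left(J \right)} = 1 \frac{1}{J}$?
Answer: $-95$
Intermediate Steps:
$m{\left(J \right)} = 7 - \frac{1}{J}$ ($m{\left(J \right)} = 7 - 1 \frac{1}{J} = 7 - \frac{1}{J}$)
$H = -3$ ($H = -2 - 1 = -3$)
$o = -10$ ($o = 2 \left(-5\right) = -10$)
$K{\left(z \right)} = -5$ ($K{\left(z \right)} = -3 - 2 = -5$)
$p{\left(n,M \right)} = 8 - M$ ($p{\left(n,M \right)} = \left(7 - \frac{1}{-1}\right) - M = \left(7 - -1\right) - M = \left(7 + 1\right) - M = 8 - M$)
$p{\left(5,7 \right)} K{\left(o \right)} 19 = \left(8 - 7\right) \left(-5\right) 19 = 1 \left(-5\right) 19 = \left(-5\right) 19 = -95$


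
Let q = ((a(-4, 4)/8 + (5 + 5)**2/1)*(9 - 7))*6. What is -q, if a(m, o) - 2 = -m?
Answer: -1209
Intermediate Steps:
a(m, o) = 2 - m
q = 1209 (q = (((2 - 1*(-4))/8 + (5 + 5)**2/1)*(9 - 7))*6 = (((2 + 4)*(1/8) + 10**2*1)*2)*6 = ((6*(1/8) + 100*1)*2)*6 = ((3/4 + 100)*2)*6 = ((403/4)*2)*6 = (403/2)*6 = 1209)
-q = -1*1209 = -1209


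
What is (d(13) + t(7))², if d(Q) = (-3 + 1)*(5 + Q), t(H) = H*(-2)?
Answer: 2500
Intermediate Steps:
t(H) = -2*H
d(Q) = -10 - 2*Q (d(Q) = -2*(5 + Q) = -10 - 2*Q)
(d(13) + t(7))² = ((-10 - 2*13) - 2*7)² = ((-10 - 26) - 14)² = (-36 - 14)² = (-50)² = 2500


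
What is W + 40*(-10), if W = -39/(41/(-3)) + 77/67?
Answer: -1087804/2747 ≈ -396.00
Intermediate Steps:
W = 10996/2747 (W = -39/(41*(-1/3)) + 77*(1/67) = -39/(-41/3) + 77/67 = -39*(-3/41) + 77/67 = 117/41 + 77/67 = 10996/2747 ≈ 4.0029)
W + 40*(-10) = 10996/2747 + 40*(-10) = 10996/2747 - 400 = -1087804/2747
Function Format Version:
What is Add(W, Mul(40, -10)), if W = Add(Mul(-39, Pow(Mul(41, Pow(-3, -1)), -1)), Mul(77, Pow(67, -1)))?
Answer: Rational(-1087804, 2747) ≈ -396.00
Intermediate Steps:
W = Rational(10996, 2747) (W = Add(Mul(-39, Pow(Mul(41, Rational(-1, 3)), -1)), Mul(77, Rational(1, 67))) = Add(Mul(-39, Pow(Rational(-41, 3), -1)), Rational(77, 67)) = Add(Mul(-39, Rational(-3, 41)), Rational(77, 67)) = Add(Rational(117, 41), Rational(77, 67)) = Rational(10996, 2747) ≈ 4.0029)
Add(W, Mul(40, -10)) = Add(Rational(10996, 2747), Mul(40, -10)) = Add(Rational(10996, 2747), -400) = Rational(-1087804, 2747)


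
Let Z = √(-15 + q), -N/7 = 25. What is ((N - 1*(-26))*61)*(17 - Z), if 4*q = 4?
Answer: -154513 + 9089*I*√14 ≈ -1.5451e+5 + 34008.0*I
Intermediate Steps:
N = -175 (N = -7*25 = -175)
q = 1 (q = (¼)*4 = 1)
Z = I*√14 (Z = √(-15 + 1) = √(-14) = I*√14 ≈ 3.7417*I)
((N - 1*(-26))*61)*(17 - Z) = ((-175 - 1*(-26))*61)*(17 - I*√14) = ((-175 + 26)*61)*(17 - I*√14) = (-149*61)*(17 - I*√14) = -9089*(17 - I*√14) = -154513 + 9089*I*√14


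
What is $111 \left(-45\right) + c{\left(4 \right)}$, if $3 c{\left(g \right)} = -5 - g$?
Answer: $-4998$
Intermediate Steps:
$c{\left(g \right)} = - \frac{5}{3} - \frac{g}{3}$ ($c{\left(g \right)} = \frac{-5 - g}{3} = - \frac{5}{3} - \frac{g}{3}$)
$111 \left(-45\right) + c{\left(4 \right)} = 111 \left(-45\right) - 3 = -4995 - 3 = -4998$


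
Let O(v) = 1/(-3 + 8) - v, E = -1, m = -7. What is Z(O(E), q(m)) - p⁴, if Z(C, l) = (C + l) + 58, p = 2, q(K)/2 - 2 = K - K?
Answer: 236/5 ≈ 47.200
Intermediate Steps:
q(K) = 4 (q(K) = 4 + 2*(K - K) = 4 + 2*0 = 4 + 0 = 4)
O(v) = ⅕ - v (O(v) = 1/5 - v = ⅕ - v)
Z(C, l) = 58 + C + l
Z(O(E), q(m)) - p⁴ = (58 + (⅕ - 1*(-1)) + 4) - 1*2⁴ = (58 + (⅕ + 1) + 4) - 1*16 = (58 + 6/5 + 4) - 16 = 316/5 - 16 = 236/5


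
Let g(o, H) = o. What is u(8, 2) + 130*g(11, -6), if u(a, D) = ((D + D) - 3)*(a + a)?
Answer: 1446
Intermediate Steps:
u(a, D) = 2*a*(-3 + 2*D) (u(a, D) = (2*D - 3)*(2*a) = (-3 + 2*D)*(2*a) = 2*a*(-3 + 2*D))
u(8, 2) + 130*g(11, -6) = 2*8*(-3 + 2*2) + 130*11 = 2*8*(-3 + 4) + 1430 = 2*8*1 + 1430 = 16 + 1430 = 1446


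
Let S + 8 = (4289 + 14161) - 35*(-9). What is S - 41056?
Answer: -22299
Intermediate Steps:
S = 18757 (S = -8 + ((4289 + 14161) - 35*(-9)) = -8 + (18450 + 315) = -8 + 18765 = 18757)
S - 41056 = 18757 - 41056 = -22299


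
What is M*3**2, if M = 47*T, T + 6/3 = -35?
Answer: -15651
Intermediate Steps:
T = -37 (T = -2 - 35 = -37)
M = -1739 (M = 47*(-37) = -1739)
M*3**2 = -1739*3**2 = -1739*9 = -15651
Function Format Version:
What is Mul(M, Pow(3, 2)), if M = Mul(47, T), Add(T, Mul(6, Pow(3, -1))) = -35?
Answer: -15651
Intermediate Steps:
T = -37 (T = Add(-2, -35) = -37)
M = -1739 (M = Mul(47, -37) = -1739)
Mul(M, Pow(3, 2)) = Mul(-1739, Pow(3, 2)) = Mul(-1739, 9) = -15651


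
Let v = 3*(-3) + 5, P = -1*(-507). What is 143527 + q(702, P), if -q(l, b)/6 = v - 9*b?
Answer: 170929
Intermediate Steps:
P = 507
v = -4 (v = -9 + 5 = -4)
q(l, b) = 24 + 54*b (q(l, b) = -6*(-4 - 9*b) = 24 + 54*b)
143527 + q(702, P) = 143527 + (24 + 54*507) = 143527 + (24 + 27378) = 143527 + 27402 = 170929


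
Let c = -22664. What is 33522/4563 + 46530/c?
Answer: 91237703/17235972 ≈ 5.2934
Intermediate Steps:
33522/4563 + 46530/c = 33522/4563 + 46530/(-22664) = 33522*(1/4563) + 46530*(-1/22664) = 11174/1521 - 23265/11332 = 91237703/17235972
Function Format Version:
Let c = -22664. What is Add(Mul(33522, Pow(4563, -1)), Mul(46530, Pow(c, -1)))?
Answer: Rational(91237703, 17235972) ≈ 5.2934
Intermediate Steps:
Add(Mul(33522, Pow(4563, -1)), Mul(46530, Pow(c, -1))) = Add(Mul(33522, Pow(4563, -1)), Mul(46530, Pow(-22664, -1))) = Add(Mul(33522, Rational(1, 4563)), Mul(46530, Rational(-1, 22664))) = Add(Rational(11174, 1521), Rational(-23265, 11332)) = Rational(91237703, 17235972)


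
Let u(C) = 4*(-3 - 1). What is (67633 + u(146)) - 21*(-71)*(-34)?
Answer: 16923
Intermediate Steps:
u(C) = -16 (u(C) = 4*(-4) = -16)
(67633 + u(146)) - 21*(-71)*(-34) = (67633 - 16) - 21*(-71)*(-34) = 67617 - (-1491)*(-34) = 67617 - 1*50694 = 67617 - 50694 = 16923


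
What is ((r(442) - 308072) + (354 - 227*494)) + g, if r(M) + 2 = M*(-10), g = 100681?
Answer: -323597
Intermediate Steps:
r(M) = -2 - 10*M (r(M) = -2 + M*(-10) = -2 - 10*M)
((r(442) - 308072) + (354 - 227*494)) + g = (((-2 - 10*442) - 308072) + (354 - 227*494)) + 100681 = (((-2 - 4420) - 308072) + (354 - 112138)) + 100681 = ((-4422 - 308072) - 111784) + 100681 = (-312494 - 111784) + 100681 = -424278 + 100681 = -323597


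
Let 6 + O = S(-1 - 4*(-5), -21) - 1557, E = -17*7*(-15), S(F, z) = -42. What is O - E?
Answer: -3390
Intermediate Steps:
E = 1785 (E = -119*(-15) = 1785)
O = -1605 (O = -6 + (-42 - 1557) = -6 - 1599 = -1605)
O - E = -1605 - 1*1785 = -1605 - 1785 = -3390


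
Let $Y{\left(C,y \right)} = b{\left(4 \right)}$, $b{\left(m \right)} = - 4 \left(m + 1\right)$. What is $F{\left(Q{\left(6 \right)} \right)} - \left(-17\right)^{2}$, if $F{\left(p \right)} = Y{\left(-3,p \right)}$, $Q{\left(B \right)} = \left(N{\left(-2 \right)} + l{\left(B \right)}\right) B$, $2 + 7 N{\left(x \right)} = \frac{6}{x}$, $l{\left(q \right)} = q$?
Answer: $-309$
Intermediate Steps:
$N{\left(x \right)} = - \frac{2}{7} + \frac{6}{7 x}$ ($N{\left(x \right)} = - \frac{2}{7} + \frac{6 \frac{1}{x}}{7} = - \frac{2}{7} + \frac{6}{7 x}$)
$b{\left(m \right)} = -4 - 4 m$ ($b{\left(m \right)} = - 4 \left(1 + m\right) = -4 - 4 m$)
$Y{\left(C,y \right)} = -20$ ($Y{\left(C,y \right)} = -4 - 16 = -20$)
$Q{\left(B \right)} = B \left(- \frac{5}{7} + B\right)$ ($Q{\left(B \right)} = \left(\frac{2 \left(3 - -2\right)}{7 \left(-2\right)} + B\right) B = \left(\frac{2}{7} \left(- \frac{1}{2}\right) \left(3 + 2\right) + B\right) B = \left(\frac{2}{7} \left(- \frac{1}{2}\right) 5 + B\right) B = \left(- \frac{5}{7} + B\right) B = B \left(- \frac{5}{7} + B\right)$)
$F{\left(p \right)} = -20$
$F{\left(Q{\left(6 \right)} \right)} - \left(-17\right)^{2} = -20 - \left(-17\right)^{2} = -20 - 289 = -309$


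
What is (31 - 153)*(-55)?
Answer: 6710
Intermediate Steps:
(31 - 153)*(-55) = -122*(-55) = 6710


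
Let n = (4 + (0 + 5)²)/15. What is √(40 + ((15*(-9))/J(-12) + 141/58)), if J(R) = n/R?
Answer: √2961538/58 ≈ 29.671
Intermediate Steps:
n = 29/15 (n = (4 + 5²)*(1/15) = (4 + 25)*(1/15) = 29*(1/15) = 29/15 ≈ 1.9333)
J(R) = 29/(15*R)
√(40 + ((15*(-9))/J(-12) + 141/58)) = √(40 + ((15*(-9))/(((29/15)/(-12))) + 141/58)) = √(40 + (-135/((29/15)*(-1/12)) + 141*(1/58))) = √(40 + (-135/(-29/180) + 141/58)) = √(40 + (-135*(-180/29) + 141/58)) = √(40 + (24300/29 + 141/58)) = √(40 + 48741/58) = √(51061/58) = √2961538/58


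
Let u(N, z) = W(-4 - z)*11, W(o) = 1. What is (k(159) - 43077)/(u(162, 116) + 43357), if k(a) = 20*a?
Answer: -1023/1112 ≈ -0.91996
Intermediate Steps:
u(N, z) = 11 (u(N, z) = 1*11 = 11)
(k(159) - 43077)/(u(162, 116) + 43357) = (20*159 - 43077)/(11 + 43357) = (3180 - 43077)/43368 = -39897*1/43368 = -1023/1112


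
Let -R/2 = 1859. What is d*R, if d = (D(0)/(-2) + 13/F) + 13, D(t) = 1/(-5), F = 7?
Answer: -1946373/35 ≈ -55611.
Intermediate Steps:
R = -3718 (R = -2*1859 = -3718)
D(t) = -1/5
d = 1047/70 (d = (-1/5/(-2) + 13/7) + 13 = (-1/5*(-1/2) + 13*(1/7)) + 13 = (1/10 + 13/7) + 13 = 137/70 + 13 = 1047/70 ≈ 14.957)
d*R = (1047/70)*(-3718) = -1946373/35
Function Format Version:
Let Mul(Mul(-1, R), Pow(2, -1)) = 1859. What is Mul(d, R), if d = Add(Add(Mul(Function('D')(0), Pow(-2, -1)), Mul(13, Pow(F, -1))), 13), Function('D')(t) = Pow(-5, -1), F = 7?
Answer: Rational(-1946373, 35) ≈ -55611.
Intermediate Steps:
R = -3718 (R = Mul(-2, 1859) = -3718)
Function('D')(t) = Rational(-1, 5)
d = Rational(1047, 70) (d = Add(Add(Mul(Rational(-1, 5), Pow(-2, -1)), Mul(13, Pow(7, -1))), 13) = Add(Add(Mul(Rational(-1, 5), Rational(-1, 2)), Mul(13, Rational(1, 7))), 13) = Add(Add(Rational(1, 10), Rational(13, 7)), 13) = Add(Rational(137, 70), 13) = Rational(1047, 70) ≈ 14.957)
Mul(d, R) = Mul(Rational(1047, 70), -3718) = Rational(-1946373, 35)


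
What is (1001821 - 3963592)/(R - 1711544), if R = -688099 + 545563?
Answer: 2961771/1854080 ≈ 1.5974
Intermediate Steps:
R = -142536
(1001821 - 3963592)/(R - 1711544) = (1001821 - 3963592)/(-142536 - 1711544) = -2961771/(-1854080) = -2961771*(-1/1854080) = 2961771/1854080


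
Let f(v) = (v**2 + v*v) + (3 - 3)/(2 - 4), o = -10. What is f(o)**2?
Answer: 40000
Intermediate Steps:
f(v) = 2*v**2 (f(v) = (v**2 + v**2) + 0/(-2) = 2*v**2 + 0*(-1/2) = 2*v**2 + 0 = 2*v**2)
f(o)**2 = (2*(-10)**2)**2 = (2*100)**2 = 200**2 = 40000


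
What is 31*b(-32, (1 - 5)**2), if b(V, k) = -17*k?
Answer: -8432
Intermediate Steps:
31*b(-32, (1 - 5)**2) = 31*(-17*(1 - 5)**2) = 31*(-17*(-4)**2) = 31*(-17*16) = 31*(-272) = -8432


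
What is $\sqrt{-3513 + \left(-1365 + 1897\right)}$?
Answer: $i \sqrt{2981} \approx 54.599 i$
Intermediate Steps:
$\sqrt{-3513 + \left(-1365 + 1897\right)} = \sqrt{-3513 + 532} = \sqrt{-2981} = i \sqrt{2981}$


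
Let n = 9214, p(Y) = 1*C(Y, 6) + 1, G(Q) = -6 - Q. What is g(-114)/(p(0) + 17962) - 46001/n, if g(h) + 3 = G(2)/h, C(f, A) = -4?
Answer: -47091060401/9432030882 ≈ -4.9927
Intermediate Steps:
p(Y) = -3 (p(Y) = 1*(-4) + 1 = -4 + 1 = -3)
g(h) = -3 - 8/h (g(h) = -3 + (-6 - 1*2)/h = -3 + (-6 - 2)/h = -3 - 8/h)
g(-114)/(p(0) + 17962) - 46001/n = (-3 - 8/(-114))/(-3 + 17962) - 46001/9214 = (-3 - 8*(-1/114))/17959 - 46001*1/9214 = (-3 + 4/57)*(1/17959) - 46001/9214 = -167/57*1/17959 - 46001/9214 = -167/1023663 - 46001/9214 = -47091060401/9432030882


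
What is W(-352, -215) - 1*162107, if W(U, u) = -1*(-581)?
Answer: -161526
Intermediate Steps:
W(U, u) = 581
W(-352, -215) - 1*162107 = 581 - 1*162107 = 581 - 162107 = -161526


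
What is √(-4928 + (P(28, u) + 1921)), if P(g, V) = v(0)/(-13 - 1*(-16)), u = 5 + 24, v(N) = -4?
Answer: 95*I*√3/3 ≈ 54.848*I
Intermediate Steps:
u = 29
P(g, V) = -4/3 (P(g, V) = -4/(-13 - 1*(-16)) = -4/(-13 + 16) = -4/3)
√(-4928 + (P(28, u) + 1921)) = √(-4928 + (-4/3 + 1921)) = √(-4928 + 5759/3) = √(-9025/3) = 95*I*√3/3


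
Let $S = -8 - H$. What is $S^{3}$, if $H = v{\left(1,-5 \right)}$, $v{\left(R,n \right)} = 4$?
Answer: $-1728$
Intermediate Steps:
$H = 4$
$S = -12$ ($S = -8 - 4 = -12$)
$S^{3} = \left(-12\right)^{3} = -1728$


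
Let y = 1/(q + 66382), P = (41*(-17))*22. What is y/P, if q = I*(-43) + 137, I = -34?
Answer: -1/1042420654 ≈ -9.5931e-10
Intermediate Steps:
q = 1599 (q = -34*(-43) + 137 = 1462 + 137 = 1599)
P = -15334 (P = -697*22 = -15334)
y = 1/67981 (y = 1/(1599 + 66382) = 1/67981 ≈ 1.4710e-5)
y/P = (1/67981)/(-15334) = (1/67981)*(-1/15334) = -1/1042420654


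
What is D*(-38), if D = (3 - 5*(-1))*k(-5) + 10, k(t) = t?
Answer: 1140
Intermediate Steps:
D = -30 (D = (3 - 5*(-1))*(-5) + 10 = (3 + 5)*(-5) + 10 = 8*(-5) + 10 = -40 + 10 = -30)
D*(-38) = -30*(-38) = 1140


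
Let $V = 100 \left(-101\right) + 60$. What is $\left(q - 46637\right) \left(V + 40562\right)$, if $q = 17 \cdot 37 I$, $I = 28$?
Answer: $-885901050$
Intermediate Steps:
$q = 17612$ ($q = 17 \cdot 37 \cdot 28 = 629 \cdot 28 = 17612$)
$V = -10040$ ($V = -10100 + 60 = -10040$)
$\left(q - 46637\right) \left(V + 40562\right) = \left(17612 - 46637\right) \left(-10040 + 40562\right) = \left(-29025\right) 30522 = -885901050$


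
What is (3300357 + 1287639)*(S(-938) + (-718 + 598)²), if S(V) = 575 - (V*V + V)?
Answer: -3963711972276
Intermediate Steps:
S(V) = 575 - V - V² (S(V) = 575 - (V² + V) = 575 - (V + V²) = 575 + (-V - V²) = 575 - V - V²)
(3300357 + 1287639)*(S(-938) + (-718 + 598)²) = (3300357 + 1287639)*((575 - 1*(-938) - 1*(-938)²) + (-718 + 598)²) = 4587996*((575 + 938 - 1*879844) + (-120)²) = 4587996*((575 + 938 - 879844) + 14400) = 4587996*(-878331 + 14400) = 4587996*(-863931) = -3963711972276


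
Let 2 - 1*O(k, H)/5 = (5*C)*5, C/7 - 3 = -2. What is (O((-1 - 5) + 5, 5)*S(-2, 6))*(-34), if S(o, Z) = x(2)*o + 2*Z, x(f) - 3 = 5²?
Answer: -1294040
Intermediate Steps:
x(f) = 28 (x(f) = 3 + 5² = 3 + 25 = 28)
C = 7 (C = 21 + 7*(-2) = 21 - 14 = 7)
O(k, H) = -865 (O(k, H) = 10 - 5*5*7*5 = 10 - 175*5 = 10 - 5*175 = 10 - 875 = -865)
S(o, Z) = 2*Z + 28*o (S(o, Z) = 28*o + 2*Z = 2*Z + 28*o)
(O((-1 - 5) + 5, 5)*S(-2, 6))*(-34) = -865*(2*6 + 28*(-2))*(-34) = -865*(12 - 56)*(-34) = -865*(-44)*(-34) = 38060*(-34) = -1294040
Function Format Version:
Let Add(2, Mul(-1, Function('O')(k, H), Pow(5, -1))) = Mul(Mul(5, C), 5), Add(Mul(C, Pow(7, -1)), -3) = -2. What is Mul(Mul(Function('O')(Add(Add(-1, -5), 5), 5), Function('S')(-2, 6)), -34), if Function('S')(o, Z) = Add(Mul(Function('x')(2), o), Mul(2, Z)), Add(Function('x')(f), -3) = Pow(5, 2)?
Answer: -1294040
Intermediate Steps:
Function('x')(f) = 28 (Function('x')(f) = Add(3, Pow(5, 2)) = Add(3, 25) = 28)
C = 7 (C = Add(21, Mul(7, -2)) = Add(21, -14) = 7)
Function('O')(k, H) = -865 (Function('O')(k, H) = Add(10, Mul(-5, Mul(Mul(5, 7), 5))) = Add(10, Mul(-5, Mul(35, 5))) = Add(10, Mul(-5, 175)) = Add(10, -875) = -865)
Function('S')(o, Z) = Add(Mul(2, Z), Mul(28, o)) (Function('S')(o, Z) = Add(Mul(28, o), Mul(2, Z)) = Add(Mul(2, Z), Mul(28, o)))
Mul(Mul(Function('O')(Add(Add(-1, -5), 5), 5), Function('S')(-2, 6)), -34) = Mul(Mul(-865, Add(Mul(2, 6), Mul(28, -2))), -34) = Mul(Mul(-865, Add(12, -56)), -34) = Mul(Mul(-865, -44), -34) = Mul(38060, -34) = -1294040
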